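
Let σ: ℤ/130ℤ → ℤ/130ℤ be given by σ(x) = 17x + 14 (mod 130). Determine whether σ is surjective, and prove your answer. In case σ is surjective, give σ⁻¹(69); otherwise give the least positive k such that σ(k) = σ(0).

By definition, surjectivity means every element of the codomain has a preimage under σ.
Since gcd(17, 130) = 1, 17 is invertible modulo 130. Euclid's algorithm: 130 = 7·17 + 11, 17 = 1·11 + 6, 11 = 1·6 + 5, 6 = 1·5 + 1; back-substituting gives 1 = 23·17 − 3·130, so 17⁻¹ ≡ 23 (mod 130).
For any y ∈ ℤ/130ℤ, x = 23(y − 14) mod 130 satisfies σ(x) = 17·23(y − 14) + 14 ≡ y (since 17·23 ≡ 1 mod 130). So every y has a preimage.
So σ is surjective.
Since σ is surjective, we find σ⁻¹(69): we need 17x ≡ 69 − 14 ≡ 55 (mod 130). Using 17⁻¹ = 23: x ≡ 23·55 = 1265 = 9·130 + 95, so x = 95.
Check: σ(95) = 17·95 + 14 = 1629 = 12·130 + 69 ≡ 69 (mod 130).

95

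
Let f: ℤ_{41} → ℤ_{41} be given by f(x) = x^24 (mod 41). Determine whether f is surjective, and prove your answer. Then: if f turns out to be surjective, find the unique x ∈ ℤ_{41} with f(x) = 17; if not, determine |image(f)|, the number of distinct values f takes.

f(1) = 1^24 = 1.
f(3): Repeated squaring mod 41: 3^1 ≡ 3, 3^2 ≡ 3² = 9, 3^4 ≡ 9² = 81 ≡ 40, 3^8 ≡ 40² = 1600 ≡ 1, 3^16 ≡ 1² = 1. Since 24 = 16 + 8, 3^24 ≡ 1·1: 1·1 = 1. So 3^24 ≡ 1 (mod 41).
So f(1) = f(3) = 1 while 1 ≠ 3, so f is not injective.
A non-injective map from the 41-element set ℤ_{41} to itself takes at most 40 distinct values, so it cannot be surjective. So f is not surjective.
Since f is not surjective, we determine |image(f)|. Computing x^24 mod 41 for each x (by repeated squaring, reducing mod 41 at every step), the values f(0), f(1), …, f(40) are: 0, 1, 16, 1, 10, 10, 16, 18, 37, 1, 37, 37, 10, 16, 1, 10, 18, 37, 16, 18, 18, 18, 18, 16, 37, 18, 10, 1, 16, 10, 37, 37, 1, 37, 18, 16, 10, 10, 1, 16, 1.
The distinct values are {0, 1, 10, 16, 18, 37}; there are 6 of them.

6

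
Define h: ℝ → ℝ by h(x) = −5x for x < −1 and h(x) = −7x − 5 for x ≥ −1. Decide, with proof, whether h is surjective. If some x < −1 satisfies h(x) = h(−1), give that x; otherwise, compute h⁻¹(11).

Both pieces are strictly decreasing (slopes −5 and −7), so each is injective on its own interval.
The left piece maps (−∞, −1) onto (5, ∞); the right piece maps [−1, ∞) onto (−∞, 2].
The union (5, ∞) ∪ (−∞, 2] omits the interval between 5 and 2; in particular 5 has no preimage. So h is not surjective.
Because the two images are disjoint, no x < −1 has h(x) = h(−1), so we compute h⁻¹(11): 11 lies in (5, ∞), so solve −5x = 11: x = (11 − 0)/(−5) = −11/5.

-11/5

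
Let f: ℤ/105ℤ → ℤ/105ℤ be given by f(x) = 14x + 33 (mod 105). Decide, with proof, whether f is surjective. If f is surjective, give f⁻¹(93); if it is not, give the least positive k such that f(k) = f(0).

15

Recall that surjectivity means every element of the codomain has a preimage under f.
Since gcd(14, 105) = 7, we have 14x ≡ 0 (mod 7) for all x, so f(x) ≡ 5 (mod 7).
But 0 ≢ 5 (mod 7), so 0 ∈ ℤ/105ℤ has no preimage. Hence f is not surjective.
Since f is not surjective, we find the least positive k with f(k) = f(0): this means 14k ≡ 0 (mod 105), i.e. 105 ∣ 14k. Since gcd(14, 105) = 7, dividing through by 7 this holds exactly when 15 ∣ 2k, and as gcd(2, 15) = 1, exactly when 15 ∣ k.
The smallest positive such k is 15.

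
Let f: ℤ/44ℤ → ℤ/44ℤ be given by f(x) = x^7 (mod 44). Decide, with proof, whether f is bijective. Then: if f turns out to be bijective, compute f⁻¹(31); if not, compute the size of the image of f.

33

f(0) = 0^7 = 0.
f(22): Repeated squaring mod 44: 22^1 ≡ 22, 22^2 ≡ 22² = 484 ≡ 0, 22^4 ≡ 0² = 0. Since 7 = 4 + 2 + 1, 22^7 ≡ 0·0·22: 0·0 = 0, then 0·22 = 0. So 22^7 ≡ 0 (mod 44).
So f(0) = f(22) = 0 while 0 ≠ 22, thus f is not injective, hence not bijective.
Since f is not bijective, we determine |image(f)|. Computing x^7 mod 44 for each x (by repeated squaring, reducing mod 44 at every step), the values f(0), f(1), …, f(43) are: 0, 1, 40, 31, 16, 25, 8, 39, 24, 37, 32, 11, 12, 29, 20, 27, 36, 41, 28, 35, 4, 21, 0, 23, 40, 9, 16, 3, 8, 17, 24, 15, 32, 33, 12, 7, 20, 5, 36, 19, 28, 13, 4, 43.
The distinct values are {0, 1, 3, 4, 5, 7, 8, 9, 11, 12, 13, 15, 16, 17, 19, 20, 21, 23, 24, 25, 27, 28, 29, 31, 32, 33, 35, 36, 37, 39, 40, 41, 43}; there are 33 of them.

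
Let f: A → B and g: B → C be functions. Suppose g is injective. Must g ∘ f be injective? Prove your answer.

No. Take A = {0, 1}, B = C = {0, 1, 2, 3, 4}, f(0) = f(1) = 0, and g = identity (injective).
Then (g ∘ f)(0) = (g ∘ f)(1) = 0 with 0 ≠ 1, so g ∘ f is not injective.

not injective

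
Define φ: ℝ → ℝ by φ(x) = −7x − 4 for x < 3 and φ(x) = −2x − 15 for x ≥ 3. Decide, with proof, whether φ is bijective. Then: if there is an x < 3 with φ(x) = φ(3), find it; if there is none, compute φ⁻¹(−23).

17/7

Both pieces are strictly decreasing (slopes −7 and −2), so each is injective on its own interval.
The left piece maps (−∞, 3) onto (−25, ∞); the right piece maps [3, ∞) onto (−∞, −21].
These images overlap. In particular φ(3) = −21 (right piece), and solving −7x − 4 = −21 on the left piece gives x = 17/7 < 3.
So φ(17/7) = φ(3) with 17/7 ≠ 3, and φ is not injective, hence not bijective. This x = 17/7 is the requested value below 3.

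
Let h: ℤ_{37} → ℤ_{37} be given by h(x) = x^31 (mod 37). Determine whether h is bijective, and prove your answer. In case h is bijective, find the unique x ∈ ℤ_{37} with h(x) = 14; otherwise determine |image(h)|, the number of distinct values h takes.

23

Since 37 is prime, the nonzero elements of ℤ_{37} form a cyclic group of order 36.
As gcd(31, 36) = 1, raising to the 31st power is a bijection on this group: if s^31 ≡ t^31 then (st^{−1})^31 = 1, and the only element of order dividing gcd(31, 36) = 1 is 1, so s = t.
With h(0) = 0 this makes h injective on all of ℤ_{37}, hence bijective (finite equal-size domain and codomain). In particular h is bijective.
Since h is bijective, we find the preimage of 14. The inverse of x ↦ x^31 on (ℤ_{37})^× is x ↦ x^7, because 31·7 = 217 = 6·36 + 1 ≡ 1 (mod 36) and x^{36} = 1 for x ≠ 0 (Fermat). So h⁻¹(14) = 14^7 mod 37.
Repeated squaring mod 37: 14^1 ≡ 14, 14^2 ≡ 14² = 196 ≡ 11, 14^4 ≡ 11² = 121 ≡ 10. Since 7 = 4 + 2 + 1, 14^7 ≡ 10·11·14: 10·11 = 110 ≡ 36, then 36·14 = 504 ≡ 23. So 14^7 ≡ 23 (mod 37).
Hence h⁻¹(14) = 23.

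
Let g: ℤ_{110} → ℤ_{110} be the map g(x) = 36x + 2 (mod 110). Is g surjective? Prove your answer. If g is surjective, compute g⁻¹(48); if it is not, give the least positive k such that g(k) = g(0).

55

Since gcd(36, 110) = 2, we have 36x ≡ 0 (mod 2) for all x, so g(x) ≡ 0 (mod 2).
But 1 ≢ 0 (mod 2), so 1 ∈ ℤ_{110} has no preimage. Therefore g is not surjective.
Since g is not surjective, we find the least positive k with g(k) = g(0): this means 36k ≡ 0 (mod 110), i.e. 110 ∣ 36k. Since gcd(36, 110) = 2, dividing through by 2 this holds exactly when 55 ∣ 18k, and as gcd(18, 55) = 1, exactly when 55 ∣ k.
The smallest positive such k is 55.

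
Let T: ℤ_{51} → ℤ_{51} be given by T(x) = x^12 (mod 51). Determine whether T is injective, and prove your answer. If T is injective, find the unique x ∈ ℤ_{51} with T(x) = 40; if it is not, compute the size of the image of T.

T(1) = 1^12 = 1.
T(4): Repeated squaring mod 51: 4^1 ≡ 4, 4^2 ≡ 4² = 16, 4^4 ≡ 16² = 256 ≡ 1, 4^8 ≡ 1² = 1. Since 12 = 8 + 4, 4^12 ≡ 1·1: 1·1 = 1. So 4^12 ≡ 1 (mod 51).
So T(1) = T(4) = 1 while 1 ≠ 4, therefore T is not injective.
Since T is not injective, we determine |image(T)|. Computing x^12 mod 51 for each x (by repeated squaring, reducing mod 51 at every step), the values T(0), T(1), …, T(50) are: 0, 1, 16, 21, 1, 4, 30, 13, 16, 33, 13, 13, 21, 1, 4, 33, 1, 34, 18, 16, 4, 18, 4, 13, 30, 16, 16, 30, 13, 4, 18, 4, 16, 18, 34, 1, 33, 4, 1, 21, 13, 13, 33, 16, 13, 30, 4, 1, 21, 16, 1.
The distinct values are {0, 1, 4, 13, 16, 18, 21, 30, 33, 34}; there are 10 of them.

10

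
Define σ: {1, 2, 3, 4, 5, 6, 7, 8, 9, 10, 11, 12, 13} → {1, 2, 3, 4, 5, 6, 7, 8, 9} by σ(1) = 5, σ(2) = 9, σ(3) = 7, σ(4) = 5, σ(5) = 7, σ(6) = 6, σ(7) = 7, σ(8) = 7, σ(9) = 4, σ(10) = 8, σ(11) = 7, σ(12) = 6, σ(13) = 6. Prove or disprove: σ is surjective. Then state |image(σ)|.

No element maps to 1, so σ is not surjective.
The image of σ is {4, 5, 6, 7, 8, 9}, which has 6 elements.

6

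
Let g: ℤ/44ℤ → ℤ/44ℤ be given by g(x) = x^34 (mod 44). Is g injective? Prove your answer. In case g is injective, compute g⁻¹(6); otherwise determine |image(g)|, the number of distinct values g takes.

12

g(10): Repeated squaring mod 44: 10^1 ≡ 10, 10^2 ≡ 10² = 100 ≡ 12, 10^4 ≡ 12² = 144 ≡ 12, 10^8 ≡ 12² = 144 ≡ 12, 10^16 ≡ 12² = 144 ≡ 12, 10^32 ≡ 12² = 144 ≡ 12. Since 34 = 32 + 2, 10^34 ≡ 12·12: 12·12 = 144 ≡ 12. So 10^34 ≡ 12 (mod 44).
g(12): Repeated squaring mod 44: 12^1 ≡ 12, 12^2 ≡ 12² = 144 ≡ 12, 12^4 ≡ 12² = 144 ≡ 12, 12^8 ≡ 12² = 144 ≡ 12, 12^16 ≡ 12² = 144 ≡ 12, 12^32 ≡ 12² = 144 ≡ 12. Since 34 = 32 + 2, 12^34 ≡ 12·12: 12·12 = 144 ≡ 12. So 12^34 ≡ 12 (mod 44).
So g(10) = g(12) = 12 while 10 ≠ 12, hence g is not injective.
Since g is not injective, we determine |image(g)|. Computing x^34 mod 44 for each x (by repeated squaring, reducing mod 44 at every step), the values g(0), g(1), …, g(43) are: 0, 1, 16, 37, 36, 9, 20, 25, 4, 5, 12, 33, 12, 5, 4, 25, 20, 9, 36, 37, 16, 1, 0, 1, 16, 37, 36, 9, 20, 25, 4, 5, 12, 33, 12, 5, 4, 25, 20, 9, 36, 37, 16, 1.
The distinct values are {0, 1, 4, 5, 9, 12, 16, 20, 25, 33, 36, 37}; there are 12 of them.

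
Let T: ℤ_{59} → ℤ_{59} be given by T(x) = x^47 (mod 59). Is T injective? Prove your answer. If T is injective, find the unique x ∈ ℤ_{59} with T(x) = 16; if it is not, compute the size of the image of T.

Since 59 is prime, the nonzero elements of ℤ_{59} form a cyclic group of order 58.
As gcd(47, 58) = 1, raising to the 47th power is a bijection on this group: if a^47 ≡ b^47 then (ab^{−1})^47 = 1, and the only element of order dividing gcd(47, 58) = 1 is 1, so a = b.
With T(0) = 0 this makes T injective on all of ℤ_{59}, hence bijective (finite equal-size domain and codomain). In particular T is injective.
Since T is injective, we find the preimage of 16. The inverse of x ↦ x^47 on (ℤ_{59})^× is x ↦ x^21, because 47·21 = 987 = 17·58 + 1 ≡ 1 (mod 58) and x^{58} = 1 for x ≠ 0 (Fermat). So T⁻¹(16) = 16^21 mod 59.
Repeated squaring mod 59: 16^1 ≡ 16, 16^2 ≡ 16² = 256 ≡ 20, 16^4 ≡ 20² = 400 ≡ 46, 16^8 ≡ 46² = 2116 ≡ 51, 16^16 ≡ 51² = 2601 ≡ 5. Since 21 = 16 + 4 + 1, 16^21 ≡ 5·46·16: 5·46 = 230 ≡ 53, then 53·16 = 848 ≡ 22. So 16^21 ≡ 22 (mod 59).
Hence T⁻¹(16) = 22.

22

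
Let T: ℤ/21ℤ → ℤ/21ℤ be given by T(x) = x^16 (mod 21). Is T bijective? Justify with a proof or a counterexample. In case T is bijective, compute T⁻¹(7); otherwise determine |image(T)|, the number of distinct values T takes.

8

T(2): Repeated squaring mod 21: 2^1 ≡ 2, 2^2 ≡ 2² = 4, 2^4 ≡ 4² = 16, 2^8 ≡ 16² = 256 ≡ 4, 2^16 ≡ 4² = 16. So 2^16 ≡ 16 (mod 21).
T(5): Repeated squaring mod 21: 5^1 ≡ 5, 5^2 ≡ 5² = 25 ≡ 4, 5^4 ≡ 4² = 16, 5^8 ≡ 16² = 256 ≡ 4, 5^16 ≡ 4² = 16. So 5^16 ≡ 16 (mod 21).
So T(2) = T(5) = 16 while 2 ≠ 5, so T is not injective, hence not bijective.
Since T is not bijective, we determine |image(T)|. Computing x^16 mod 21 for each x (by repeated squaring, reducing mod 21 at every step), the values T(0), T(1), …, T(20) are: 0, 1, 16, 18, 4, 16, 15, 7, 1, 9, 4, 4, 9, 1, 7, 15, 16, 4, 18, 16, 1.
The distinct values are {0, 1, 4, 7, 9, 15, 16, 18}; there are 8 of them.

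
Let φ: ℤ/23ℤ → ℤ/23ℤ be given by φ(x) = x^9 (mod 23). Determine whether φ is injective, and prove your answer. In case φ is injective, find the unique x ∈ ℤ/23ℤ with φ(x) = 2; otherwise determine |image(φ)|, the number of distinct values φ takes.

Since 23 is prime, the nonzero elements of ℤ/23ℤ form a cyclic group of order 22.
As gcd(9, 22) = 1, raising to the 9th power is a bijection on this group: if a^9 ≡ b^9 then (ab^{−1})^9 = 1, and the only element of order dividing gcd(9, 22) = 1 is 1, so a = b.
With φ(0) = 0 this makes φ injective on all of ℤ/23ℤ, hence bijective (finite equal-size domain and codomain). In particular φ is injective.
Since φ is injective, we find the preimage of 2. The inverse of x ↦ x^9 on (ℤ/23ℤ)^× is x ↦ x^5, because 9·5 = 45 = 2·22 + 1 ≡ 1 (mod 22) and x^{22} = 1 for x ≠ 0 (Fermat). So φ⁻¹(2) = 2^5 mod 23.
Repeated squaring mod 23: 2^1 ≡ 2, 2^2 ≡ 2² = 4, 2^4 ≡ 4² = 16. Since 5 = 4 + 1, 2^5 ≡ 16·2: 16·2 = 32 ≡ 9. So 2^5 ≡ 9 (mod 23).
Hence φ⁻¹(2) = 9.

9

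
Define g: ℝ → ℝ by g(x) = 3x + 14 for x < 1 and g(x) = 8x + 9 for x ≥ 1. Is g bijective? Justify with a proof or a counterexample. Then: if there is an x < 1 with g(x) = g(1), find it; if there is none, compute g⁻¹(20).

11/8

Both pieces are strictly increasing (slopes 3 and 8), so each is injective on its own interval.
The left piece maps (−∞, 1) onto (−∞, 17); the right piece maps [1, ∞) onto [17, ∞).
Since 17 = 17, the images partition ℝ: g is injective and surjective, hence bijective.
Because the two images are disjoint, no x < 1 has g(x) = g(1), so we compute g⁻¹(20): 20 lies in [17, ∞), so solve 8x + 9 = 20: x = (20 − 9)/8 = 11/8.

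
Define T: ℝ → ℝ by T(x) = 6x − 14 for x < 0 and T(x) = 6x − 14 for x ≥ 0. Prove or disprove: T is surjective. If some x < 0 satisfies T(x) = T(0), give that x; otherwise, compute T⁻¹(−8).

Both pieces are strictly increasing (slopes 6 and 6), so each is injective on its own interval.
The left piece maps (−∞, 0) onto (−∞, −14); the right piece maps [0, ∞) onto [−14, ∞).
These images together cover ℝ, so T is surjective.
Because the two images are disjoint, no x < 0 has T(x) = T(0), so we compute T⁻¹(−8): −8 lies in [−14, ∞), so solve 6x − 14 = −8: x = (−8 + 14)/6 = 1.

1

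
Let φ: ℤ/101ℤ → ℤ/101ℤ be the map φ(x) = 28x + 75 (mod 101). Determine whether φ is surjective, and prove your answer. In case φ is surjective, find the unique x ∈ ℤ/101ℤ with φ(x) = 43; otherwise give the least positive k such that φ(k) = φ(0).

Since gcd(28, 101) = 1, 28 is invertible modulo 101. Euclid's algorithm: 101 = 3·28 + 17, 28 = 1·17 + 11, 17 = 1·11 + 6, 11 = 1·6 + 5, 6 = 1·5 + 1; back-substituting gives 1 = 83·28 − 23·101, so 28⁻¹ ≡ 83 (mod 101).
Then y ↦ 83(y − 75) is a two-sided inverse to φ, so every y ∈ ℤ/101ℤ has a preimage.
Hence φ is surjective.
Since φ is surjective, we find φ⁻¹(43): we need 28x ≡ 43 − 75 ≡ 69 (mod 101). Using 28⁻¹ = 83: x ≡ 83·69 = 5727 = 56·101 + 71, so x = 71.
Check: φ(71) = 28·71 + 75 = 2063 = 20·101 + 43 ≡ 43 (mod 101).

71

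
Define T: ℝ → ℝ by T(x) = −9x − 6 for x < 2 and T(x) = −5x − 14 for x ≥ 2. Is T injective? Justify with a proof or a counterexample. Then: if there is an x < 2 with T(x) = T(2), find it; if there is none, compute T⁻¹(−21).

Both pieces are strictly decreasing (slopes −9 and −5), so each is injective on its own interval.
The left piece maps (−∞, 2) onto (−24, ∞); the right piece maps [2, ∞) onto (−∞, −24].
These images are disjoint, so no value is attained by both pieces. Hence T is injective.
Because the two images are disjoint, no x < 2 has T(x) = T(2), so we compute T⁻¹(−21): −21 lies in (−24, ∞), so solve −9x − 6 = −21: x = (−21 + 6)/(−9) = 5/3.

5/3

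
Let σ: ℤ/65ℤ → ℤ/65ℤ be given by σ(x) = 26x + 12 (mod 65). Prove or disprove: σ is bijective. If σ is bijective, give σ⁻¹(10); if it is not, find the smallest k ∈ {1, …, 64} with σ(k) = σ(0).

We have gcd(26, 65) = 13 > 1. Taking a = 0 and b = 5: σ(0) = 12 and σ(5) = 26·5 + 12 = 142 ≡ 12 (mod 65).
So σ(0) = σ(5) while 0 ≠ 5, therefore σ is not injective, hence not bijective.
Since σ is not bijective, we find the least positive k with σ(k) = σ(0): this means 26k ≡ 0 (mod 65), i.e. 65 ∣ 26k. Since gcd(26, 65) = 13, dividing through by 13 this holds exactly when 5 ∣ 2k, and as gcd(2, 5) = 1, exactly when 5 ∣ k.
The smallest positive such k is 5.

5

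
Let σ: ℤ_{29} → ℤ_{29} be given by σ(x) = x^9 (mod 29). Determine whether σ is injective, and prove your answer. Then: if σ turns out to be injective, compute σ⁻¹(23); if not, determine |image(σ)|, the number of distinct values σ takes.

20

Since 29 is prime, the nonzero elements of ℤ_{29} form a cyclic group of order 28.
As gcd(9, 28) = 1, raising to the 9th power is a bijection on this group: if x_1^9 ≡ x_2^9 then (x_1x_2^{−1})^9 = 1, and the only element of order dividing gcd(9, 28) = 1 is 1, so x_1 = x_2.
With σ(0) = 0 this makes σ injective on all of ℤ_{29}, hence bijective (finite equal-size domain and codomain). In particular σ is injective.
Since σ is injective, we find the preimage of 23. The inverse of x ↦ x^9 on (ℤ_{29})^× is x ↦ x^25, because 9·25 = 225 = 8·28 + 1 ≡ 1 (mod 28) and x^{28} = 1 for x ≠ 0 (Fermat). So σ⁻¹(23) = 23^25 mod 29.
Repeated squaring mod 29: 23^1 ≡ 23, 23^2 ≡ 23² = 529 ≡ 7, 23^4 ≡ 7² = 49 ≡ 20, 23^8 ≡ 20² = 400 ≡ 23, 23^16 ≡ 23² = 529 ≡ 7. Since 25 = 16 + 8 + 1, 23^25 ≡ 7·23·23: 7·23 = 161 ≡ 16, then 16·23 = 368 ≡ 20. So 23^25 ≡ 20 (mod 29).
Hence σ⁻¹(23) = 20.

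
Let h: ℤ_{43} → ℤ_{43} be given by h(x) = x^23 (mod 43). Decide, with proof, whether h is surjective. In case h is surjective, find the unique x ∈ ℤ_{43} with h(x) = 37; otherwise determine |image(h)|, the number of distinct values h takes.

Since 43 is prime, the nonzero elements of ℤ_{43} form a cyclic group of order 42.
As gcd(23, 42) = 1, raising to the 23rd power is a bijection on this group: if x_1^23 ≡ x_2^23 then (x_1x_2^{−1})^23 = 1, and the only element of order dividing gcd(23, 42) = 1 is 1, so x_1 = x_2.
With h(0) = 0 this makes h injective on all of ℤ_{43}, hence bijective (finite equal-size domain and codomain). In particular h is surjective.
Since h is surjective, we find the preimage of 37. The inverse of x ↦ x^23 on (ℤ_{43})^× is x ↦ x^11, because 23·11 = 253 = 6·42 + 1 ≡ 1 (mod 42) and x^{42} = 1 for x ≠ 0 (Fermat). So h⁻¹(37) = 37^11 mod 43.
Repeated squaring mod 43: 37^1 ≡ 37, 37^2 ≡ 37² = 1369 ≡ 36, 37^4 ≡ 36² = 1296 ≡ 6, 37^8 ≡ 6² = 36. Since 11 = 8 + 2 + 1, 37^11 ≡ 36·36·37: 36·36 = 1296 ≡ 6, then 6·37 = 222 ≡ 7. So 37^11 ≡ 7 (mod 43).
Hence h⁻¹(37) = 7.

7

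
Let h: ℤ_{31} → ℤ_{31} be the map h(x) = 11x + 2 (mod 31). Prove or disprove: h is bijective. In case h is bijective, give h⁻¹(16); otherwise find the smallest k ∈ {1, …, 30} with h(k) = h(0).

If h(s) = h(t), then 11s ≡ 11t (mod 31). Because gcd(11, 31) = 1, we may cancel 11 to get s ≡ t (mod 31).
We now compute 11⁻¹ mod 31 explicitly. Euclid's algorithm: 31 = 2·11 + 9, 11 = 1·9 + 2, 9 = 4·2 + 1; back-substituting gives 1 = 17·11 − 6·31, so 11⁻¹ ≡ 17 (mod 31).
For any y ∈ ℤ_{31}, x = 17(y − 2) mod 31 satisfies h(x) = 11·17(y − 2) + 2 ≡ y (since 11·17 ≡ 1 mod 31). So every y has a preimage.
Therefore h is bijective.
Since h is bijective, we find h⁻¹(16): we need 11x ≡ 16 − 2 ≡ 14 (mod 31). Using 11⁻¹ = 17: x ≡ 17·14 = 238 = 7·31 + 21, so x = 21.
Check: h(21) = 11·21 + 2 = 233 = 7·31 + 16 ≡ 16 (mod 31).

21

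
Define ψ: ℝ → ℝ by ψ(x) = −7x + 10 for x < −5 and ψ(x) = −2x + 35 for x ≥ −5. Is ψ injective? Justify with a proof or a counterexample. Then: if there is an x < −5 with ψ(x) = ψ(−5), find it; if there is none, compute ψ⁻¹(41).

Both pieces are strictly decreasing (slopes −7 and −2), so each is injective on its own interval.
The left piece maps (−∞, −5) onto (45, ∞); the right piece maps [−5, ∞) onto (−∞, 45].
These images are disjoint, so no value is attained by both pieces. So ψ is injective.
Because the two images are disjoint, no x < −5 has ψ(x) = ψ(−5), so we compute ψ⁻¹(41): 41 lies in (−∞, 45], so solve −2x + 35 = 41: x = (41 − 35)/(−2) = −3.

-3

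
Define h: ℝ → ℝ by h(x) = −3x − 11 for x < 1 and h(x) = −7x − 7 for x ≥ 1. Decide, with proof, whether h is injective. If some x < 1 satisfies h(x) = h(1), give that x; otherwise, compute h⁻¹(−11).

Both pieces are strictly decreasing (slopes −3 and −7), so each is injective on its own interval.
The left piece maps (−∞, 1) onto (−14, ∞); the right piece maps [1, ∞) onto (−∞, −14].
These images are disjoint, so no value is attained by both pieces. So h is injective.
Because the two images are disjoint, no x < 1 has h(x) = h(1), so we compute h⁻¹(−11): −11 lies in (−14, ∞), so solve −3x − 11 = −11: x = (−11 + 11)/(−3) = 0.

0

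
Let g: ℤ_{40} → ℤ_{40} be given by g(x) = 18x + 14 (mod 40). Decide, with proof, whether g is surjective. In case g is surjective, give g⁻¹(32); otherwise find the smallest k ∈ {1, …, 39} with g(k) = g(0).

20

Since gcd(18, 40) = 2, we have 18x ≡ 0 (mod 2) for all x, so g(x) ≡ 0 (mod 2).
But 1 ≢ 0 (mod 2), so 1 ∈ ℤ_{40} has no preimage. Hence g is not surjective.
Since g is not surjective, we find the least positive k with g(k) = g(0): this means 18k ≡ 0 (mod 40), i.e. 40 ∣ 18k. Since gcd(18, 40) = 2, dividing through by 2 this holds exactly when 20 ∣ 9k, and as gcd(9, 20) = 1, exactly when 20 ∣ k.
The smallest positive such k is 20.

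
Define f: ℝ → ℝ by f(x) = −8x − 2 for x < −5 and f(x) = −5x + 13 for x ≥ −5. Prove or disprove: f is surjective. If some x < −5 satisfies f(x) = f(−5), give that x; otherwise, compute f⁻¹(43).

Both pieces are strictly decreasing (slopes −8 and −5), so each is injective on its own interval.
The left piece maps (−∞, −5) onto (38, ∞); the right piece maps [−5, ∞) onto (−∞, 38].
These images together cover ℝ, so f is surjective.
Because the two images are disjoint, no x < −5 has f(x) = f(−5), so we compute f⁻¹(43): 43 lies in (38, ∞), so solve −8x − 2 = 43: x = (43 + 2)/(−8) = −45/8.

-45/8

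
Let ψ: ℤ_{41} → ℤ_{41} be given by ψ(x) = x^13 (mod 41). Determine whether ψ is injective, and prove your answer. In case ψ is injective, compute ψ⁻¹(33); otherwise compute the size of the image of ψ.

2

Since 41 is prime, the nonzero elements of ℤ_{41} form a cyclic group of order 40.
As gcd(13, 40) = 1, raising to the 13th power is a bijection on this group: if s^13 ≡ t^13 then (st^{−1})^13 = 1, and the only element of order dividing gcd(13, 40) = 1 is 1, so s = t.
With ψ(0) = 0 this makes ψ injective on all of ℤ_{41}, hence bijective (finite equal-size domain and codomain). In particular ψ is injective.
Since ψ is injective, we find the preimage of 33. The inverse of x ↦ x^13 on (ℤ_{41})^× is x ↦ x^37, because 13·37 = 481 = 12·40 + 1 ≡ 1 (mod 40) and x^{40} = 1 for x ≠ 0 (Fermat). So ψ⁻¹(33) = 33^37 mod 41.
Repeated squaring mod 41: 33^1 ≡ 33, 33^2 ≡ 33² = 1089 ≡ 23, 33^4 ≡ 23² = 529 ≡ 37, 33^8 ≡ 37² = 1369 ≡ 16, 33^16 ≡ 16² = 256 ≡ 10, 33^32 ≡ 10² = 100 ≡ 18. Since 37 = 32 + 4 + 1, 33^37 ≡ 18·37·33: 18·37 = 666 ≡ 10, then 10·33 = 330 ≡ 2. So 33^37 ≡ 2 (mod 41).
Hence ψ⁻¹(33) = 2.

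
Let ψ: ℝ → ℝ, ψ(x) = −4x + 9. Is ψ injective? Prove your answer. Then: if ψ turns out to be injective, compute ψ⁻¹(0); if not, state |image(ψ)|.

Recall that ψ is injective when ψ(u) = ψ(v) forces u = v.
Suppose ψ(u) = ψ(v). Then −4u + 9 = −4v + 9, so −4u = −4v, thus u = v.
So ψ is injective.
Since ψ is injective, we compute ψ⁻¹(0) = (0 − 9)/(−4) = 9/4.

9/4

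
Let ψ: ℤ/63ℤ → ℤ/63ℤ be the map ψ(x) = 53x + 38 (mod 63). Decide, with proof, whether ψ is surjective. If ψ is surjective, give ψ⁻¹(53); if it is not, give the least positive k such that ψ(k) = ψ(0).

Recall: ψ is surjective if every y in the codomain equals ψ(x) for some x in the domain.
Since gcd(53, 63) = 1, 53 is invertible modulo 63. Euclid's algorithm: 63 = 1·53 + 10, 53 = 5·10 + 3, 10 = 3·3 + 1; back-substituting gives 1 = 44·53 − 37·63, so 53⁻¹ ≡ 44 (mod 63).
Then y ↦ 44(y − 38) is a two-sided inverse to ψ, so every y ∈ ℤ/63ℤ has a preimage.
Thus ψ is surjective.
Since ψ is surjective, we find ψ⁻¹(53): we need 53x ≡ 53 − 38 ≡ 15 (mod 63). Using 53⁻¹ = 44: x ≡ 44·15 = 660 = 10·63 + 30, so x = 30.
Check: ψ(30) = 53·30 + 38 = 1628 = 25·63 + 53 ≡ 53 (mod 63).

30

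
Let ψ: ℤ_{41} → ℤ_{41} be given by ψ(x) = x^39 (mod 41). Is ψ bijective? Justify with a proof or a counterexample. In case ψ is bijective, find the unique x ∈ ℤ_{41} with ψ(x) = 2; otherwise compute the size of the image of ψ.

21

Since 41 is prime, the nonzero elements of ℤ_{41} form a cyclic group of order 40.
As gcd(39, 40) = 1, raising to the 39th power is a bijection on this group: if u^39 ≡ v^39 then (uv^{−1})^39 = 1, and the only element of order dividing gcd(39, 40) = 1 is 1, so u = v.
With ψ(0) = 0 this makes ψ injective on all of ℤ_{41}, hence bijective (finite equal-size domain and codomain). In particular ψ is bijective.
Since ψ is bijective, we find the preimage of 2. The inverse of x ↦ x^39 on (ℤ_{41})^× is x ↦ x^39, because 39·39 = 1521 = 38·40 + 1 ≡ 1 (mod 40) and x^{40} = 1 for x ≠ 0 (Fermat). So ψ⁻¹(2) = 2^39 mod 41.
Repeated squaring mod 41: 2^1 ≡ 2, 2^2 ≡ 2² = 4, 2^4 ≡ 4² = 16, 2^8 ≡ 16² = 256 ≡ 10, 2^16 ≡ 10² = 100 ≡ 18, 2^32 ≡ 18² = 324 ≡ 37. Since 39 = 32 + 4 + 2 + 1, 2^39 ≡ 37·16·4·2: 37·16 = 592 ≡ 18, then 18·4 = 72 ≡ 31, then 31·2 = 62 ≡ 21. So 2^39 ≡ 21 (mod 41).
Hence ψ⁻¹(2) = 21.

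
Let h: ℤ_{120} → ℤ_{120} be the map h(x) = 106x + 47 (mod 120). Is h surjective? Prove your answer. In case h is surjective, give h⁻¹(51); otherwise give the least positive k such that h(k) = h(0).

By definition, h is surjective if every y in the codomain equals h(x) for some x in the domain.
Since gcd(106, 120) = 2, we have 106x ≡ 0 (mod 2) for all x, so h(x) ≡ 1 (mod 2).
But 0 ≢ 1 (mod 2), so 0 ∈ ℤ_{120} has no preimage. Therefore h is not surjective.
Since h is not surjective, we find the least positive k with h(k) = h(0): this means 106k ≡ 0 (mod 120), i.e. 120 ∣ 106k. Since gcd(106, 120) = 2, dividing through by 2 this holds exactly when 60 ∣ 53k, and as gcd(53, 60) = 1, exactly when 60 ∣ k.
The smallest positive such k is 60.

60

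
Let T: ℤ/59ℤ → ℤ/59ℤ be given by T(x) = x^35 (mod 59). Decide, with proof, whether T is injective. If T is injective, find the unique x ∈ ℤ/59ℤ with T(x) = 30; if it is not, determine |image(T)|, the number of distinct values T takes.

Since 59 is prime, the nonzero elements of ℤ/59ℤ form a cyclic group of order 58.
As gcd(35, 58) = 1, raising to the 35th power is a bijection on this group: if x_1^35 ≡ x_2^35 then (x_1x_2^{−1})^35 = 1, and the only element of order dividing gcd(35, 58) = 1 is 1, so x_1 = x_2.
With T(0) = 0 this makes T injective on all of ℤ/59ℤ, hence bijective (finite equal-size domain and codomain). In particular T is injective.
Since T is injective, we find the preimage of 30. The inverse of x ↦ x^35 on (ℤ/59ℤ)^× is x ↦ x^5, because 35·5 = 175 = 3·58 + 1 ≡ 1 (mod 58) and x^{58} = 1 for x ≠ 0 (Fermat). So T⁻¹(30) = 30^5 mod 59.
Repeated squaring mod 59: 30^1 ≡ 30, 30^2 ≡ 30² = 900 ≡ 15, 30^4 ≡ 15² = 225 ≡ 48. Since 5 = 4 + 1, 30^5 ≡ 48·30: 48·30 = 1440 ≡ 24. So 30^5 ≡ 24 (mod 59).
Hence T⁻¹(30) = 24.

24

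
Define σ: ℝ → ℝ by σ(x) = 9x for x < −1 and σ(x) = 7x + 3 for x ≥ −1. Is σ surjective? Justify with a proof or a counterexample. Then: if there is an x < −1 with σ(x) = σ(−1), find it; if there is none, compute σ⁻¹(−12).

Both pieces are strictly increasing (slopes 9 and 7), so each is injective on its own interval.
The left piece maps (−∞, −1) onto (−∞, −9); the right piece maps [−1, ∞) onto [−4, ∞).
The union (−∞, −9) ∪ [−4, ∞) omits the interval between −9 and −4; in particular −9 has no preimage. So σ is not surjective.
Because the two images are disjoint, no x < −1 has σ(x) = σ(−1), so we compute σ⁻¹(−12): −12 lies in (−∞, −9), so solve 9x = −12: x = (−12 − 0)/9 = −4/3.

-4/3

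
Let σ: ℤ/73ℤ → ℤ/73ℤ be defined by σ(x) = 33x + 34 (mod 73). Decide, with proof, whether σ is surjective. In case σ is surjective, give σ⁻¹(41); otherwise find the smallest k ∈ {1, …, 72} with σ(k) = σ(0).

71

Since gcd(33, 73) = 1, 33 is invertible modulo 73. Euclid's algorithm: 73 = 2·33 + 7, 33 = 4·7 + 5, 7 = 1·5 + 2, 5 = 2·2 + 1; back-substituting gives 1 = 31·33 − 14·73, so 33⁻¹ ≡ 31 (mod 73).
Then y ↦ 31(y − 34) is a two-sided inverse to σ, so every y ∈ ℤ/73ℤ has a preimage.
Therefore σ is surjective.
Since σ is surjective, we compute σ⁻¹(41): solve 33x + 34 ≡ 41 (mod 73), i.e. 33x ≡ 7 (mod 73).
Multiplying by 33⁻¹ = 31 gives x ≡ 31·7 = 217 = 2·73 + 71 ≡ 71 (mod 73).
Check: σ(71) = 33·71 + 34 = 2377 = 32·73 + 41 ≡ 41 (mod 73).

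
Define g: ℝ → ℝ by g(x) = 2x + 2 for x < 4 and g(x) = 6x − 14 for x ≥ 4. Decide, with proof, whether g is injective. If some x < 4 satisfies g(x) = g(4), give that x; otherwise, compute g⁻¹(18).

Both pieces are strictly increasing (slopes 2 and 6), so each is injective on its own interval.
The left piece maps (−∞, 4) onto (−∞, 10); the right piece maps [4, ∞) onto [10, ∞).
These images are disjoint, so no value is attained by both pieces. Therefore g is injective.
Because the two images are disjoint, no x < 4 has g(x) = g(4), so we compute g⁻¹(18): 18 lies in [10, ∞), so solve 6x − 14 = 18: x = (18 + 14)/6 = 16/3.

16/3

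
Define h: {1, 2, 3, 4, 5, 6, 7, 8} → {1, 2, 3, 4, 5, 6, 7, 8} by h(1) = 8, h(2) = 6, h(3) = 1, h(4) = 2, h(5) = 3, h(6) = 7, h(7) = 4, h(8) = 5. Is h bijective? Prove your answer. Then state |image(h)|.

8

The values 8, 6, 1, 2, 3, 7, 4, 5 are a permutation of {1, 2, 3, 4, 5, 6, 7, 8}: each element appears exactly once.
So h is injective and surjective, hence bijective.
The image of h is {1, 2, 3, 4, 5, 6, 7, 8}, which has 8 elements.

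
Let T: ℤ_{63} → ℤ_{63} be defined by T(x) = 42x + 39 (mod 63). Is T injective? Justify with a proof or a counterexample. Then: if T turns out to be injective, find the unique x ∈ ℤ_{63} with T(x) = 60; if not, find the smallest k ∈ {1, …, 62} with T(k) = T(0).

Recall that injectivity means: for all s, t in the domain, T(s) = T(t) implies s = t.
We have gcd(42, 63) = 21 > 1. Taking s = 0 and t = 3: T(0) = 39 and T(3) = 42·3 + 39 = 165 ≡ 39 (mod 63).
So T(0) = T(3) while 0 ≠ 3, hence T is not injective.
Since T is not injective, we find the least positive k with T(k) = T(0): this means 42k ≡ 0 (mod 63), i.e. 63 ∣ 42k. Since gcd(42, 63) = 21, dividing through by 21 this holds exactly when 3 ∣ 2k, and as gcd(2, 3) = 1, exactly when 3 ∣ k.
The smallest positive such k is 3.

3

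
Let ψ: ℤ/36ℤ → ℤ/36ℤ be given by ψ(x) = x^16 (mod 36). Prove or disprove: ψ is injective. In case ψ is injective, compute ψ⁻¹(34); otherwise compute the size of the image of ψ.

ψ(0) = 0^16 = 0.
ψ(6): Repeated squaring mod 36: 6^1 ≡ 6, 6^2 ≡ 6² = 36 ≡ 0, 6^4 ≡ 0² = 0, 6^8 ≡ 0² = 0, 6^16 ≡ 0² = 0. So 6^16 ≡ 0 (mod 36).
So ψ(0) = ψ(6) = 0 while 0 ≠ 6, therefore ψ is not injective.
Since ψ is not injective, we determine |image(ψ)|. Computing x^16 mod 36 for each x (by repeated squaring, reducing mod 36 at every step), the values ψ(0), ψ(1), …, ψ(35) are: 0, 1, 16, 9, 4, 13, 0, 25, 28, 9, 28, 25, 0, 13, 4, 9, 16, 1, 0, 1, 16, 9, 4, 13, 0, 25, 28, 9, 28, 25, 0, 13, 4, 9, 16, 1.
The distinct values are {0, 1, 4, 9, 13, 16, 25, 28}; there are 8 of them.

8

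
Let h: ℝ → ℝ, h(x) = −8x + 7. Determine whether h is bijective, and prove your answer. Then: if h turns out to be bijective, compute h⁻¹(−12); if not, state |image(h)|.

Suppose h(a) = h(b). Then −8a + 7 = −8b + 7, hence −8a = −8b, therefore a = b.
For any y ∈ ℝ, x = (y − 7)/(−8) satisfies h(x) = y.
Therefore h is bijective.
Since h is bijective, we compute h⁻¹(−12) = (−12 − 7)/(−8) = 19/8.

19/8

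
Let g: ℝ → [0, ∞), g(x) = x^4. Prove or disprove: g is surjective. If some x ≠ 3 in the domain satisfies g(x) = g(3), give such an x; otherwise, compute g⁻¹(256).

For any y ∈ [0, ∞), x = y^{1/4} ∈ ℝ satisfies x^4 = y, so g is surjective.
For the follow-up, such an x exists: taking x = −3 ∈ ℝ gives g(−3) = 81 = g(3) with −3 ≠ 3.

-3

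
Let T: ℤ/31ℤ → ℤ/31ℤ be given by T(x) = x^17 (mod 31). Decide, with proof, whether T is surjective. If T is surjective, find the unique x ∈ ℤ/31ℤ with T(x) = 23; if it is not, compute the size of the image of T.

Since 31 is prime, the nonzero elements of ℤ/31ℤ form a cyclic group of order 30.
As gcd(17, 30) = 1, raising to the 17th power is a bijection on this group: if x_1^17 ≡ x_2^17 then (x_1x_2^{−1})^17 = 1, and the only element of order dividing gcd(17, 30) = 1 is 1, so x_1 = x_2.
With T(0) = 0 this makes T injective on all of ℤ/31ℤ, hence bijective (finite equal-size domain and codomain). In particular T is surjective.
Since T is surjective, we find the preimage of 23. The inverse of x ↦ x^17 on (ℤ/31ℤ)^× is x ↦ x^23, because 17·23 = 391 = 13·30 + 1 ≡ 1 (mod 30) and x^{30} = 1 for x ≠ 0 (Fermat). So T⁻¹(23) = 23^23 mod 31.
Repeated squaring mod 31: 23^1 ≡ 23, 23^2 ≡ 23² = 529 ≡ 2, 23^4 ≡ 2² = 4, 23^8 ≡ 4² = 16, 23^16 ≡ 16² = 256 ≡ 8. Since 23 = 16 + 4 + 2 + 1, 23^23 ≡ 8·4·2·23: 8·4 = 32 ≡ 1, then 1·2 = 2, then 2·23 = 46 ≡ 15. So 23^23 ≡ 15 (mod 31).
Hence T⁻¹(23) = 15.

15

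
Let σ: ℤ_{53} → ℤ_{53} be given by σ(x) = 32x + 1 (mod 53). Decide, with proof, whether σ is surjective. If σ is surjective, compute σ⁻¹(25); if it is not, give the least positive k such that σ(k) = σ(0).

Since gcd(32, 53) = 1, 32 is invertible modulo 53. Euclid's algorithm: 53 = 1·32 + 21, 32 = 1·21 + 11, 21 = 1·11 + 10, 11 = 1·10 + 1; back-substituting gives 1 = 5·32 − 3·53, so 32⁻¹ ≡ 5 (mod 53).
For any y ∈ ℤ_{53}, x = 5(y − 1) mod 53 satisfies σ(x) = 32·5(y − 1) + 1 ≡ y (since 32·5 ≡ 1 mod 53). So every y has a preimage.
Thus σ is surjective.
Since σ is surjective, we find σ⁻¹(25): we need 32x ≡ 25 − 1 ≡ 24 (mod 53). Using 32⁻¹ = 5: x ≡ 5·24 = 120 = 2·53 + 14, so x = 14.
Check: σ(14) = 32·14 + 1 = 449 = 8·53 + 25 ≡ 25 (mod 53).

14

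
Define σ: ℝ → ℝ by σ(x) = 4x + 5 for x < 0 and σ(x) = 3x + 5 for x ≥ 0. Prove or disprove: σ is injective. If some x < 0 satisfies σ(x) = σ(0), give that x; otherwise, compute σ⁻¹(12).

Both pieces are strictly increasing (slopes 4 and 3), so each is injective on its own interval.
The left piece maps (−∞, 0) onto (−∞, 5); the right piece maps [0, ∞) onto [5, ∞).
These images are disjoint, so no value is attained by both pieces. Hence σ is injective.
Because the two images are disjoint, no x < 0 has σ(x) = σ(0), so we compute σ⁻¹(12): 12 lies in [5, ∞), so solve 3x + 5 = 12: x = (12 − 5)/3 = 7/3.

7/3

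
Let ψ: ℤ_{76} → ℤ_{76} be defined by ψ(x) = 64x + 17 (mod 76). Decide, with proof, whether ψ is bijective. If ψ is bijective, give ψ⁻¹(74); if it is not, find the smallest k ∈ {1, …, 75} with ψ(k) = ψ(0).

We have gcd(64, 76) = 4 > 1. Taking u = 0 and v = 19: ψ(0) = 17 and ψ(19) = 64·19 + 17 = 1233 ≡ 17 (mod 76).
So ψ(0) = ψ(19) while 0 ≠ 19, thus ψ is not injective, hence not bijective.
Since ψ is not bijective, we find the least positive k with ψ(k) = ψ(0): this means 64k ≡ 0 (mod 76), i.e. 76 ∣ 64k. Since gcd(64, 76) = 4, dividing through by 4 this holds exactly when 19 ∣ 16k, and as gcd(16, 19) = 1, exactly when 19 ∣ k.
The smallest positive such k is 19.

19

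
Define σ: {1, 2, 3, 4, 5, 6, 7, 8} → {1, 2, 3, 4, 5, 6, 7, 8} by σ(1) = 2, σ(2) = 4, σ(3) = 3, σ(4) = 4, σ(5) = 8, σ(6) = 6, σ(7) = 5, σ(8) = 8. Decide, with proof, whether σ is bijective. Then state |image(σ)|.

σ(2) = 4 = σ(4) with 2 ≠ 4, so σ is not injective, hence not bijective.
The image of σ is {2, 3, 4, 5, 6, 8}, which has 6 elements.

6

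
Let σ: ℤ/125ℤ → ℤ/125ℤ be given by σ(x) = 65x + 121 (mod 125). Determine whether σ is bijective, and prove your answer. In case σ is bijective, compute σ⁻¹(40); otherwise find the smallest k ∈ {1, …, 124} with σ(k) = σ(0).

We have gcd(65, 125) = 5 > 1. Taking x_1 = 0 and x_2 = 25: σ(0) = 121 and σ(25) = 65·25 + 121 = 1746 ≡ 121 (mod 125).
So σ(0) = σ(25) while 0 ≠ 25, so σ is not injective, hence not bijective.
Since σ is not bijective, we find the least positive k with σ(k) = σ(0): this means 65k ≡ 0 (mod 125), i.e. 125 ∣ 65k. Since gcd(65, 125) = 5, dividing through by 5 this holds exactly when 25 ∣ 13k, and as gcd(13, 25) = 1, exactly when 25 ∣ k.
The smallest positive such k is 25.

25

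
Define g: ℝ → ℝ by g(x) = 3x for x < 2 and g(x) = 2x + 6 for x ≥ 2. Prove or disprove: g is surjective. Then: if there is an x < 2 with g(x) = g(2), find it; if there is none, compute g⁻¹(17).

11/2

Both pieces are strictly increasing (slopes 3 and 2), so each is injective on its own interval.
The left piece maps (−∞, 2) onto (−∞, 6); the right piece maps [2, ∞) onto [10, ∞).
The union (−∞, 6) ∪ [10, ∞) omits the interval between 6 and 10; in particular 6 has no preimage. So g is not surjective.
Because the two images are disjoint, no x < 2 has g(x) = g(2), so we compute g⁻¹(17): 17 lies in [10, ∞), so solve 2x + 6 = 17: x = (17 − 6)/2 = 11/2.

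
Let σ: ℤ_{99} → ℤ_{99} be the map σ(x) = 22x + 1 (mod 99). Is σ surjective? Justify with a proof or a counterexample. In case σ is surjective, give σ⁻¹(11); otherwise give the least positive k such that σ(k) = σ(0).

9

Recall that surjectivity means every element of the codomain has a preimage under σ.
Since gcd(22, 99) = 11, we have 22x ≡ 0 (mod 11) for all x, so σ(x) ≡ 1 (mod 11).
But 0 ≢ 1 (mod 11), so 0 ∈ ℤ_{99} has no preimage. So σ is not surjective.
Since σ is not surjective, we find the least positive k with σ(k) = σ(0): this means 22k ≡ 0 (mod 99), i.e. 99 ∣ 22k. Since gcd(22, 99) = 11, dividing through by 11 this holds exactly when 9 ∣ 2k, and as gcd(2, 9) = 1, exactly when 9 ∣ k.
The smallest positive such k is 9.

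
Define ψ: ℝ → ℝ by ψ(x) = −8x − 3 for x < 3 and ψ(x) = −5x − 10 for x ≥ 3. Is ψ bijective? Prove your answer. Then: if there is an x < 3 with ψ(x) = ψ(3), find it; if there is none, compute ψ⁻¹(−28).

Both pieces are strictly decreasing (slopes −8 and −5), so each is injective on its own interval.
The left piece maps (−∞, 3) onto (−27, ∞); the right piece maps [3, ∞) onto (−∞, −25].
These images overlap. In particular ψ(3) = −25 (right piece), and solving −8x − 3 = −25 on the left piece gives x = 11/4 < 3.
So ψ(11/4) = ψ(3) with 11/4 ≠ 3, and ψ is not injective, hence not bijective. This x = 11/4 is the requested value below 3.

11/4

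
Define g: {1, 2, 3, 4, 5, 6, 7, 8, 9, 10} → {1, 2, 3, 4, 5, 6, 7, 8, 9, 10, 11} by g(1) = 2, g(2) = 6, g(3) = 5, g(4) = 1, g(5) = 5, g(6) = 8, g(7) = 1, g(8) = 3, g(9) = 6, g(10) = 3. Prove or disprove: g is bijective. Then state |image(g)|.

g(3) = 5 = g(5) with 3 ≠ 5, so g is not injective, hence not bijective.
The image of g is {1, 2, 3, 5, 6, 8}, which has 6 elements.

6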